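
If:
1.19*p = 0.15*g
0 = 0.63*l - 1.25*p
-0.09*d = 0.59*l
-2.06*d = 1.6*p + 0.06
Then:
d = -0.03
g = 0.02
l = 0.00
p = 0.00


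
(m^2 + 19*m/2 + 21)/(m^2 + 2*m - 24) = (m + 7/2)/(m - 4)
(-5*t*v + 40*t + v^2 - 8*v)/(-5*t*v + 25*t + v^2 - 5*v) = (v - 8)/(v - 5)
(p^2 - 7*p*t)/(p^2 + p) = (p - 7*t)/(p + 1)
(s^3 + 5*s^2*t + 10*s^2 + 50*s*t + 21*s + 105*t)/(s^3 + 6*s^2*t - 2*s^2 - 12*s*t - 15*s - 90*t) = (s^2 + 5*s*t + 7*s + 35*t)/(s^2 + 6*s*t - 5*s - 30*t)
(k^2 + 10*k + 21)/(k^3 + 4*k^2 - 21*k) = (k + 3)/(k*(k - 3))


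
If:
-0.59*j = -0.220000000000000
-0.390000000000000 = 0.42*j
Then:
No Solution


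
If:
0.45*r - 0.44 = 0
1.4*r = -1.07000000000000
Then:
No Solution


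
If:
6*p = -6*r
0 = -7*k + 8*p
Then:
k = -8*r/7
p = -r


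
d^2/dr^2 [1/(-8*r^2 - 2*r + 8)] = (16*r^2 + 4*r - (8*r + 1)^2 - 16)/(4*r^2 + r - 4)^3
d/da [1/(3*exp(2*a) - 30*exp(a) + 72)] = 2*(5 - exp(a))*exp(a)/(3*(exp(2*a) - 10*exp(a) + 24)^2)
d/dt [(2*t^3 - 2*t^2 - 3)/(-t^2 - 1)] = 2*t*(-t^3 - 3*t - 1)/(t^4 + 2*t^2 + 1)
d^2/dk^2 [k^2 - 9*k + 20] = 2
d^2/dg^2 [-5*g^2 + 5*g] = -10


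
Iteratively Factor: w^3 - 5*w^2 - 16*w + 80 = (w + 4)*(w^2 - 9*w + 20) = (w - 4)*(w + 4)*(w - 5)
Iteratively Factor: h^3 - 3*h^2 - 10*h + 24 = (h - 4)*(h^2 + h - 6) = (h - 4)*(h + 3)*(h - 2)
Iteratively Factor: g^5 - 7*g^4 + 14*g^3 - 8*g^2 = (g - 4)*(g^4 - 3*g^3 + 2*g^2) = (g - 4)*(g - 1)*(g^3 - 2*g^2) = (g - 4)*(g - 2)*(g - 1)*(g^2) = g*(g - 4)*(g - 2)*(g - 1)*(g)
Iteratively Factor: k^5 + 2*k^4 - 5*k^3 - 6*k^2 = (k)*(k^4 + 2*k^3 - 5*k^2 - 6*k) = k^2*(k^3 + 2*k^2 - 5*k - 6) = k^2*(k - 2)*(k^2 + 4*k + 3) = k^2*(k - 2)*(k + 1)*(k + 3)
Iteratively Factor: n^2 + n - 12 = (n + 4)*(n - 3)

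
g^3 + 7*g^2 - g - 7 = (g - 1)*(g + 1)*(g + 7)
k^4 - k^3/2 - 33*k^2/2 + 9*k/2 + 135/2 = (k - 3)^2*(k + 5/2)*(k + 3)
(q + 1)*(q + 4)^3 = q^4 + 13*q^3 + 60*q^2 + 112*q + 64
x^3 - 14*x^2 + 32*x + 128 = (x - 8)^2*(x + 2)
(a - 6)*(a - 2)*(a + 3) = a^3 - 5*a^2 - 12*a + 36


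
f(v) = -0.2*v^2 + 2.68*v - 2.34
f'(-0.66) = 2.94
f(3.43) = 4.50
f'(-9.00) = 6.28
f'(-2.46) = 3.66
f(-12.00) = -63.30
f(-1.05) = -5.37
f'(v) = 2.68 - 0.4*v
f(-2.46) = -10.14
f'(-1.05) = 3.10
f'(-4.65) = 4.54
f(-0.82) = -4.67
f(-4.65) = -19.13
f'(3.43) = 1.31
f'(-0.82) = 3.01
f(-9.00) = -42.66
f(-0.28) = -3.11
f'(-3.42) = 4.05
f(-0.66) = -4.20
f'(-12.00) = 7.48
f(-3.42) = -13.84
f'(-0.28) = 2.79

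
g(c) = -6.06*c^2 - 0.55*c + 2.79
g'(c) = -12.12*c - 0.55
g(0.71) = -0.66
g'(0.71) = -9.16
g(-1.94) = -18.95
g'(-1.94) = 22.96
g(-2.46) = -32.53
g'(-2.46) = 29.27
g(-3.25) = -59.43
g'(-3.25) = 38.84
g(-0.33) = 2.31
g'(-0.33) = 3.45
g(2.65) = -41.22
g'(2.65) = -32.67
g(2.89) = -49.41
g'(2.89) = -35.58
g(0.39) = 1.65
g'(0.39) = -5.28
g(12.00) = -876.45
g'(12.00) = -145.99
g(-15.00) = -1352.46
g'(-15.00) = 181.25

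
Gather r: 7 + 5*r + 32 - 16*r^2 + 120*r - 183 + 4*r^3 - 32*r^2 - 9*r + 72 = 4*r^3 - 48*r^2 + 116*r - 72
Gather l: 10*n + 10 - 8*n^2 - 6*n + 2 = -8*n^2 + 4*n + 12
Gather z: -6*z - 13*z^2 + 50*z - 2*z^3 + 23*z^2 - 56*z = -2*z^3 + 10*z^2 - 12*z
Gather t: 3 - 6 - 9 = -12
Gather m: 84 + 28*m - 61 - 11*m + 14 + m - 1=18*m + 36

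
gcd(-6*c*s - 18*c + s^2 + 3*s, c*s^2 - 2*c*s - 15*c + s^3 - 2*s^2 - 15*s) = s + 3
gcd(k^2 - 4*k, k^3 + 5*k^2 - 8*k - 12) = 1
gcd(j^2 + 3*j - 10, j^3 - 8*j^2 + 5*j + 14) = j - 2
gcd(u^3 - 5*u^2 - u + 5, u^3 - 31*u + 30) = u^2 - 6*u + 5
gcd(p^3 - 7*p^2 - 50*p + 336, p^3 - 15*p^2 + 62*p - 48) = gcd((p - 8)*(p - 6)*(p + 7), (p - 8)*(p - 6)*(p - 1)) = p^2 - 14*p + 48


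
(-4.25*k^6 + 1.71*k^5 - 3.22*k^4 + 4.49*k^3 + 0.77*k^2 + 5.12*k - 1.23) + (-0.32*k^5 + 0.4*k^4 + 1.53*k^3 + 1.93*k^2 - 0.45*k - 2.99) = -4.25*k^6 + 1.39*k^5 - 2.82*k^4 + 6.02*k^3 + 2.7*k^2 + 4.67*k - 4.22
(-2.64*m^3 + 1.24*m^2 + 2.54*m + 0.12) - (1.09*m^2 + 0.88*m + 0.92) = -2.64*m^3 + 0.15*m^2 + 1.66*m - 0.8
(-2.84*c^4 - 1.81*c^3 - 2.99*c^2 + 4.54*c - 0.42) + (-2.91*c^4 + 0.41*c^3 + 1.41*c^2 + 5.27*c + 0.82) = -5.75*c^4 - 1.4*c^3 - 1.58*c^2 + 9.81*c + 0.4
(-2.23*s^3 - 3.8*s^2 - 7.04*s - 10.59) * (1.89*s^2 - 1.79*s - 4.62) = -4.2147*s^5 - 3.1903*s^4 + 3.799*s^3 + 10.1425*s^2 + 51.4809*s + 48.9258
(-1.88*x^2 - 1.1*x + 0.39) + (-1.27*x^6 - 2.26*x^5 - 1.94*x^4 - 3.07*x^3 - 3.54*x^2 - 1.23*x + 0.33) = -1.27*x^6 - 2.26*x^5 - 1.94*x^4 - 3.07*x^3 - 5.42*x^2 - 2.33*x + 0.72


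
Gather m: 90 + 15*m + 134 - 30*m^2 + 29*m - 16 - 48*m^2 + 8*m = -78*m^2 + 52*m + 208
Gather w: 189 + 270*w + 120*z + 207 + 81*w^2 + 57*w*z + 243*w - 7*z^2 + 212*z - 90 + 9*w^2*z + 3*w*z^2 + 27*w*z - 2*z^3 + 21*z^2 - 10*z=w^2*(9*z + 81) + w*(3*z^2 + 84*z + 513) - 2*z^3 + 14*z^2 + 322*z + 306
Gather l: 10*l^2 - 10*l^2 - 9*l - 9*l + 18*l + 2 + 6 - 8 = 0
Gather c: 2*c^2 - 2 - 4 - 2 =2*c^2 - 8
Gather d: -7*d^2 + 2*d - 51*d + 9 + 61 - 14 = -7*d^2 - 49*d + 56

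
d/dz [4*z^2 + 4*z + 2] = 8*z + 4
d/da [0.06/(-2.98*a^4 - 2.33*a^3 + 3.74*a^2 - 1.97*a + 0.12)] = (0.7152*a^3 + 0.4194*a^2 - 0.4488*a + 0.1182)/(2.98*a^4 + 2.33*a^3 - 3.74*a^2 + 1.97*a - 0.12)^2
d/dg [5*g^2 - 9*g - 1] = 10*g - 9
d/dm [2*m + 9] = 2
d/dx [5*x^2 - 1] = 10*x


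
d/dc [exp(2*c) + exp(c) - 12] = (2*exp(c) + 1)*exp(c)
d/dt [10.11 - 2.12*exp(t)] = -2.12*exp(t)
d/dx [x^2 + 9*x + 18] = 2*x + 9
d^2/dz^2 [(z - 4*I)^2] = 2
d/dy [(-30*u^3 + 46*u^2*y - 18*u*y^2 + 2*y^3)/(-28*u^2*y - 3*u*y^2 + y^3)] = 12*u*(-70*u^4 - 15*u^3*y + 61*u^2*y^2 - 17*u*y^3 + y^4)/(y^2*(784*u^4 + 168*u^3*y - 47*u^2*y^2 - 6*u*y^3 + y^4))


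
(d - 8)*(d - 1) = d^2 - 9*d + 8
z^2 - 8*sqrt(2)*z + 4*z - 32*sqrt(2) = (z + 4)*(z - 8*sqrt(2))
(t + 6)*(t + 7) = t^2 + 13*t + 42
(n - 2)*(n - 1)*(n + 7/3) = n^3 - 2*n^2/3 - 5*n + 14/3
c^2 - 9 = (c - 3)*(c + 3)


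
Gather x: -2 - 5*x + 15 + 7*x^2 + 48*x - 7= 7*x^2 + 43*x + 6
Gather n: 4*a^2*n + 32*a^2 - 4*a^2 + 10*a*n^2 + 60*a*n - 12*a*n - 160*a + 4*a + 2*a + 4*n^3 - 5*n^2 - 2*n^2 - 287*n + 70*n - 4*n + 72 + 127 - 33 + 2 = 28*a^2 - 154*a + 4*n^3 + n^2*(10*a - 7) + n*(4*a^2 + 48*a - 221) + 168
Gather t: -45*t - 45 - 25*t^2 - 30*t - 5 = -25*t^2 - 75*t - 50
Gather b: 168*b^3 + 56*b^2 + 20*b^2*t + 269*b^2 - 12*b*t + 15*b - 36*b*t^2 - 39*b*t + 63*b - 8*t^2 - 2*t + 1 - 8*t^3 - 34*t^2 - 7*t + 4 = 168*b^3 + b^2*(20*t + 325) + b*(-36*t^2 - 51*t + 78) - 8*t^3 - 42*t^2 - 9*t + 5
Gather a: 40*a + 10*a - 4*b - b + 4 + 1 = 50*a - 5*b + 5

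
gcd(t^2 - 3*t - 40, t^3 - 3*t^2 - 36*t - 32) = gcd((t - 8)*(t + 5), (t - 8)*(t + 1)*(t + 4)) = t - 8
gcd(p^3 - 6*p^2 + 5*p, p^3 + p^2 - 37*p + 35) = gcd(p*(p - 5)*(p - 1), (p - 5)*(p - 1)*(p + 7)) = p^2 - 6*p + 5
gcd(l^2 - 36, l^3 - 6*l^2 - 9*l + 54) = l - 6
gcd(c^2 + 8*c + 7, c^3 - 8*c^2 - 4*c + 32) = 1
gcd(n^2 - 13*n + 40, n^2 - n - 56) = n - 8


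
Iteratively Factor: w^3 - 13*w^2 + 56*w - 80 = (w - 5)*(w^2 - 8*w + 16) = (w - 5)*(w - 4)*(w - 4)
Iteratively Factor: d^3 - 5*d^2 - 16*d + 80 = (d - 5)*(d^2 - 16) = (d - 5)*(d + 4)*(d - 4)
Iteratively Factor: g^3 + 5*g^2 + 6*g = (g + 2)*(g^2 + 3*g) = g*(g + 2)*(g + 3)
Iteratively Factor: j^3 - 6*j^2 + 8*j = (j)*(j^2 - 6*j + 8) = j*(j - 2)*(j - 4)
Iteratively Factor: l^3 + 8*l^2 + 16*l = (l + 4)*(l^2 + 4*l) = l*(l + 4)*(l + 4)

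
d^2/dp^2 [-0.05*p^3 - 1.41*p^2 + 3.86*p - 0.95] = -0.3*p - 2.82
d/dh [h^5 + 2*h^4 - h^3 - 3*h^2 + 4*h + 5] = 5*h^4 + 8*h^3 - 3*h^2 - 6*h + 4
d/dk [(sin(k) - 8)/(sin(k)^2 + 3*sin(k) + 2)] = (16*sin(k) + cos(k)^2 + 25)*cos(k)/(sin(k)^2 + 3*sin(k) + 2)^2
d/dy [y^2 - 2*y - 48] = 2*y - 2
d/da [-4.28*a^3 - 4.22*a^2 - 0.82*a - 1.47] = -12.84*a^2 - 8.44*a - 0.82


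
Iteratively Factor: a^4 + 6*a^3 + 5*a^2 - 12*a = (a + 4)*(a^3 + 2*a^2 - 3*a) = (a - 1)*(a + 4)*(a^2 + 3*a) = (a - 1)*(a + 3)*(a + 4)*(a)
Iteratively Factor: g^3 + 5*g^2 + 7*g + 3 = (g + 3)*(g^2 + 2*g + 1) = (g + 1)*(g + 3)*(g + 1)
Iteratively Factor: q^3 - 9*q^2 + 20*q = (q)*(q^2 - 9*q + 20) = q*(q - 5)*(q - 4)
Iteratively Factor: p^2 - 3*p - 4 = (p + 1)*(p - 4)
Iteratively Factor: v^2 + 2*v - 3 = (v + 3)*(v - 1)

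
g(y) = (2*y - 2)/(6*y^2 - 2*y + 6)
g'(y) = (2 - 12*y)*(2*y - 2)/(6*y^2 - 2*y + 6)^2 + 2/(6*y^2 - 2*y + 6)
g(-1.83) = -0.19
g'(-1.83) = -0.09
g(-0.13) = -0.36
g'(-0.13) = 0.12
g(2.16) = 0.08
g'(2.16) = 0.00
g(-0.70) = -0.33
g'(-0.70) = -0.14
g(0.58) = -0.12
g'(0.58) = 0.38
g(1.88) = 0.08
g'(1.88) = 0.02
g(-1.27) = -0.25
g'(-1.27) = -0.13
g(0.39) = -0.20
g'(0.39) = 0.41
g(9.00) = 0.03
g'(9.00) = 0.00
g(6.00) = 0.05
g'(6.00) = -0.00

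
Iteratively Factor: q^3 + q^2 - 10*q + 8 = (q - 2)*(q^2 + 3*q - 4) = (q - 2)*(q + 4)*(q - 1)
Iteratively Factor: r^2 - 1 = (r + 1)*(r - 1)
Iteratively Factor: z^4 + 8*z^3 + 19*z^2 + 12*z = (z + 3)*(z^3 + 5*z^2 + 4*z) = (z + 1)*(z + 3)*(z^2 + 4*z) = z*(z + 1)*(z + 3)*(z + 4)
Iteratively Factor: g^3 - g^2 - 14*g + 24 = (g - 2)*(g^2 + g - 12) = (g - 3)*(g - 2)*(g + 4)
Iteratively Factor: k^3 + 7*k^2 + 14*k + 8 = (k + 4)*(k^2 + 3*k + 2) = (k + 2)*(k + 4)*(k + 1)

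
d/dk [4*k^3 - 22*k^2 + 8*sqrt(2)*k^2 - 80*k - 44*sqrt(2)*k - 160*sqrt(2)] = 12*k^2 - 44*k + 16*sqrt(2)*k - 80 - 44*sqrt(2)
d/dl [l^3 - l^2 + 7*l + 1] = 3*l^2 - 2*l + 7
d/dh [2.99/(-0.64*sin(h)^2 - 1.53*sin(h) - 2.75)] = (3.8272*sin(h) + 4.5747)*cos(h)/(0.64*sin(h)^2 + 1.53*sin(h) + 2.75)^2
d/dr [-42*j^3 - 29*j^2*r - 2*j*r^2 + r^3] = -29*j^2 - 4*j*r + 3*r^2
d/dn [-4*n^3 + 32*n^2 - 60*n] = -12*n^2 + 64*n - 60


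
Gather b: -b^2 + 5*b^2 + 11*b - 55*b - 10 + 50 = 4*b^2 - 44*b + 40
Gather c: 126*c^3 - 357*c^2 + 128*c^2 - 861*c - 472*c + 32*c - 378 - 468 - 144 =126*c^3 - 229*c^2 - 1301*c - 990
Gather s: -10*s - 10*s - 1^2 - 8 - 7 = -20*s - 16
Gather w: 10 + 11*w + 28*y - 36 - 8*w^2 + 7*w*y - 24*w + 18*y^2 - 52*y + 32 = -8*w^2 + w*(7*y - 13) + 18*y^2 - 24*y + 6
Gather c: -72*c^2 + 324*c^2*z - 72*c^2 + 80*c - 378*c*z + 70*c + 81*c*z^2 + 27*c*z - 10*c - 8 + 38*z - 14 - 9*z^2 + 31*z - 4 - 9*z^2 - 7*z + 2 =c^2*(324*z - 144) + c*(81*z^2 - 351*z + 140) - 18*z^2 + 62*z - 24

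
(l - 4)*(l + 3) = l^2 - l - 12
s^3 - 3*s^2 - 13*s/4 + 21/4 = (s - 7/2)*(s - 1)*(s + 3/2)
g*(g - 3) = g^2 - 3*g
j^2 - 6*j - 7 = (j - 7)*(j + 1)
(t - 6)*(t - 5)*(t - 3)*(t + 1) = t^4 - 13*t^3 + 49*t^2 - 27*t - 90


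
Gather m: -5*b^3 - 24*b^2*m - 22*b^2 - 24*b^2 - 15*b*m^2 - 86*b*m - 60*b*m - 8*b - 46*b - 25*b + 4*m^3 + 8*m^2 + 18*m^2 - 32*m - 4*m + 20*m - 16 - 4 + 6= -5*b^3 - 46*b^2 - 79*b + 4*m^3 + m^2*(26 - 15*b) + m*(-24*b^2 - 146*b - 16) - 14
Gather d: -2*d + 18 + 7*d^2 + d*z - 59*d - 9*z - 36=7*d^2 + d*(z - 61) - 9*z - 18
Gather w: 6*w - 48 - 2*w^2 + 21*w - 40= -2*w^2 + 27*w - 88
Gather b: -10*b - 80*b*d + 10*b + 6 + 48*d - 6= -80*b*d + 48*d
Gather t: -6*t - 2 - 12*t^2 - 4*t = -12*t^2 - 10*t - 2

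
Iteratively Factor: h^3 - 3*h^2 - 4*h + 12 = (h - 3)*(h^2 - 4) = (h - 3)*(h - 2)*(h + 2)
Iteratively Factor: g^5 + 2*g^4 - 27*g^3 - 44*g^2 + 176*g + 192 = (g + 4)*(g^4 - 2*g^3 - 19*g^2 + 32*g + 48) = (g - 4)*(g + 4)*(g^3 + 2*g^2 - 11*g - 12) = (g - 4)*(g + 4)^2*(g^2 - 2*g - 3) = (g - 4)*(g - 3)*(g + 4)^2*(g + 1)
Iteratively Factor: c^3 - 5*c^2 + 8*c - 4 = (c - 2)*(c^2 - 3*c + 2) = (c - 2)*(c - 1)*(c - 2)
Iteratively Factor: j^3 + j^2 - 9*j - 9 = (j - 3)*(j^2 + 4*j + 3) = (j - 3)*(j + 1)*(j + 3)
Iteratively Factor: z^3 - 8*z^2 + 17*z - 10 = (z - 2)*(z^2 - 6*z + 5) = (z - 5)*(z - 2)*(z - 1)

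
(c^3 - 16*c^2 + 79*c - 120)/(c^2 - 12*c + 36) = (c^3 - 16*c^2 + 79*c - 120)/(c^2 - 12*c + 36)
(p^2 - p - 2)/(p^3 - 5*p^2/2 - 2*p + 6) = 2*(p + 1)/(2*p^2 - p - 6)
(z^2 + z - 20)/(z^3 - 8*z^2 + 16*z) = (z + 5)/(z*(z - 4))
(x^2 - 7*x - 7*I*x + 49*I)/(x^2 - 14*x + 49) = (x - 7*I)/(x - 7)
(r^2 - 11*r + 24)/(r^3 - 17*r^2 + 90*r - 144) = 1/(r - 6)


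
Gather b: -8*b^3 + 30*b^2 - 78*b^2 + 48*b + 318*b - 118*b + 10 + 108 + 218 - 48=-8*b^3 - 48*b^2 + 248*b + 288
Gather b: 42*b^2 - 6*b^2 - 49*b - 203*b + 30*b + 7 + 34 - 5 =36*b^2 - 222*b + 36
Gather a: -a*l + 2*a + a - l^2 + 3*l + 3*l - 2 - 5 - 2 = a*(3 - l) - l^2 + 6*l - 9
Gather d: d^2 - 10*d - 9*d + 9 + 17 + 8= d^2 - 19*d + 34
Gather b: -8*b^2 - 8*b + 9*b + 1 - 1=-8*b^2 + b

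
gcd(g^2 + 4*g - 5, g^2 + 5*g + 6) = 1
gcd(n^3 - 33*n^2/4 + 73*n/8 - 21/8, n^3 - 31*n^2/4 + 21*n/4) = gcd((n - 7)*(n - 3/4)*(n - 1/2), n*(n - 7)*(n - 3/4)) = n^2 - 31*n/4 + 21/4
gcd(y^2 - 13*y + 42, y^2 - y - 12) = 1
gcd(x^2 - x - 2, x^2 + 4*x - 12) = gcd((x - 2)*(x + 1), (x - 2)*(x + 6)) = x - 2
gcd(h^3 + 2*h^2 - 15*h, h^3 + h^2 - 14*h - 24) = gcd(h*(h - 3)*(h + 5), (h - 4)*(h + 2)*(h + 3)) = 1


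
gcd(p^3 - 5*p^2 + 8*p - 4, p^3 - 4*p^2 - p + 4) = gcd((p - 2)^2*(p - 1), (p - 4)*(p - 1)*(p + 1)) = p - 1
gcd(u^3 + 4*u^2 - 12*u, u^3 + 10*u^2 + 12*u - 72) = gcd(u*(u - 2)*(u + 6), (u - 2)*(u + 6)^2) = u^2 + 4*u - 12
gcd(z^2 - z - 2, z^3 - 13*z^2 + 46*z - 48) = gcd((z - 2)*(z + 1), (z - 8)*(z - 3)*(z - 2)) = z - 2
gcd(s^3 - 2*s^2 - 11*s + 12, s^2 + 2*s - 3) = s^2 + 2*s - 3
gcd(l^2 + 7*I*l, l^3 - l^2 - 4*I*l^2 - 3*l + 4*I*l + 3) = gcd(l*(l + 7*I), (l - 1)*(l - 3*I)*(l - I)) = 1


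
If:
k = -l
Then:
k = -l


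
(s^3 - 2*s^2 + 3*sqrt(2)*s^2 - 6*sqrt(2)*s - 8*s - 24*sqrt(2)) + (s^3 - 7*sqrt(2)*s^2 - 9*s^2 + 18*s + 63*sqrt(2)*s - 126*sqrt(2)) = 2*s^3 - 11*s^2 - 4*sqrt(2)*s^2 + 10*s + 57*sqrt(2)*s - 150*sqrt(2)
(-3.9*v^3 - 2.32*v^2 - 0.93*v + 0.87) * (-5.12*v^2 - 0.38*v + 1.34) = 19.968*v^5 + 13.3604*v^4 + 0.4172*v^3 - 7.2098*v^2 - 1.5768*v + 1.1658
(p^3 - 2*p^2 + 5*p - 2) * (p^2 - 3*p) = p^5 - 5*p^4 + 11*p^3 - 17*p^2 + 6*p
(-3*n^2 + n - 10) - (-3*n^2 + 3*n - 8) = -2*n - 2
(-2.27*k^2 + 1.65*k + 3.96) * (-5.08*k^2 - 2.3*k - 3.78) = 11.5316*k^4 - 3.161*k^3 - 15.3312*k^2 - 15.345*k - 14.9688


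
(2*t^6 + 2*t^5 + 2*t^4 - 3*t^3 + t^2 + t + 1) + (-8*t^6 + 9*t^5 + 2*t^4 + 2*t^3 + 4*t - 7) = -6*t^6 + 11*t^5 + 4*t^4 - t^3 + t^2 + 5*t - 6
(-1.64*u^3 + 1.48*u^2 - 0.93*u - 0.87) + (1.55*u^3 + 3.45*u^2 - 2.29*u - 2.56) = -0.0899999999999999*u^3 + 4.93*u^2 - 3.22*u - 3.43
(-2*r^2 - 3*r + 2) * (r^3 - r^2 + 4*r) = -2*r^5 - r^4 - 3*r^3 - 14*r^2 + 8*r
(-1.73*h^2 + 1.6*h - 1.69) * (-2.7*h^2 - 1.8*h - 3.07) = 4.671*h^4 - 1.206*h^3 + 6.9941*h^2 - 1.87*h + 5.1883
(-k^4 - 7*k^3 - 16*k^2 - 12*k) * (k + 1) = -k^5 - 8*k^4 - 23*k^3 - 28*k^2 - 12*k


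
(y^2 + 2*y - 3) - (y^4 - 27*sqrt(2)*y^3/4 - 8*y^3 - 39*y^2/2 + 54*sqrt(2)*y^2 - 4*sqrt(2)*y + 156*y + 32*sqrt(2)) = -y^4 + 8*y^3 + 27*sqrt(2)*y^3/4 - 54*sqrt(2)*y^2 + 41*y^2/2 - 154*y + 4*sqrt(2)*y - 32*sqrt(2) - 3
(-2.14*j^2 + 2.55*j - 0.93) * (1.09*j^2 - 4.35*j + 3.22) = -2.3326*j^4 + 12.0885*j^3 - 18.997*j^2 + 12.2565*j - 2.9946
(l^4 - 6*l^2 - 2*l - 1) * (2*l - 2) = 2*l^5 - 2*l^4 - 12*l^3 + 8*l^2 + 2*l + 2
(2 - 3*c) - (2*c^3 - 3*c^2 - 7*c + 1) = -2*c^3 + 3*c^2 + 4*c + 1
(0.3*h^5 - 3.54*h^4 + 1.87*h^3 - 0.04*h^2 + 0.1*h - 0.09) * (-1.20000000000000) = -0.36*h^5 + 4.248*h^4 - 2.244*h^3 + 0.048*h^2 - 0.12*h + 0.108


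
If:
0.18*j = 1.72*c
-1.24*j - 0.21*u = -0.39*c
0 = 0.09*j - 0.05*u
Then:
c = 0.00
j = 0.00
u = 0.00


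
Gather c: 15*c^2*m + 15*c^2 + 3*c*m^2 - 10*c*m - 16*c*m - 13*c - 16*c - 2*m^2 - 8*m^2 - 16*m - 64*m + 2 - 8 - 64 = c^2*(15*m + 15) + c*(3*m^2 - 26*m - 29) - 10*m^2 - 80*m - 70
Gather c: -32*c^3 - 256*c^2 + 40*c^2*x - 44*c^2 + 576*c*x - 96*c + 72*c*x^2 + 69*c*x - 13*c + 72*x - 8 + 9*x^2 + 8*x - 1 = -32*c^3 + c^2*(40*x - 300) + c*(72*x^2 + 645*x - 109) + 9*x^2 + 80*x - 9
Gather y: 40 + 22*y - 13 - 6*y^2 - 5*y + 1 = -6*y^2 + 17*y + 28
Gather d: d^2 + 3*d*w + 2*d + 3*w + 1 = d^2 + d*(3*w + 2) + 3*w + 1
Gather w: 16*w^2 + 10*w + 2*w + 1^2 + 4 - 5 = 16*w^2 + 12*w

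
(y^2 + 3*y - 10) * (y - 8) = y^3 - 5*y^2 - 34*y + 80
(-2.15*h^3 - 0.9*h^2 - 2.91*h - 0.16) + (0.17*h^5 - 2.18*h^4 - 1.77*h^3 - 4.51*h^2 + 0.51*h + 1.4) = 0.17*h^5 - 2.18*h^4 - 3.92*h^3 - 5.41*h^2 - 2.4*h + 1.24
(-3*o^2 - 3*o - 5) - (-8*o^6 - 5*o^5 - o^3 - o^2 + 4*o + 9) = 8*o^6 + 5*o^5 + o^3 - 2*o^2 - 7*o - 14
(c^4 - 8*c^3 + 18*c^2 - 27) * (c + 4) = c^5 - 4*c^4 - 14*c^3 + 72*c^2 - 27*c - 108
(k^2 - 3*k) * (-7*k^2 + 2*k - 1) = -7*k^4 + 23*k^3 - 7*k^2 + 3*k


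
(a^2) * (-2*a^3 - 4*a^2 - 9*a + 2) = -2*a^5 - 4*a^4 - 9*a^3 + 2*a^2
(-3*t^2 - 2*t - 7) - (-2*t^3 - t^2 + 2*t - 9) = 2*t^3 - 2*t^2 - 4*t + 2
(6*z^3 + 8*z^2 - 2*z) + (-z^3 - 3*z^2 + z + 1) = 5*z^3 + 5*z^2 - z + 1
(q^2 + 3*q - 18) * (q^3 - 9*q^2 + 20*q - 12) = q^5 - 6*q^4 - 25*q^3 + 210*q^2 - 396*q + 216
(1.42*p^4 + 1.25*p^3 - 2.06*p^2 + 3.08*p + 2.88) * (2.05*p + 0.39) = 2.911*p^5 + 3.1163*p^4 - 3.7355*p^3 + 5.5106*p^2 + 7.1052*p + 1.1232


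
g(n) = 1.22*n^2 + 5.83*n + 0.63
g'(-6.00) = -8.81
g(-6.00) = 9.57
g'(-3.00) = -1.49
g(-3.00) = -5.88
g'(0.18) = 6.27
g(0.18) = 1.72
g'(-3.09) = -1.71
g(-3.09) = -5.74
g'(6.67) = 22.10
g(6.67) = 93.79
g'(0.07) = 6.00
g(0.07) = 1.04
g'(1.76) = 10.12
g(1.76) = 14.67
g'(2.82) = 12.71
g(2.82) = 26.77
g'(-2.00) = 0.95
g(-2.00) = -6.15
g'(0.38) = 6.76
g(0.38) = 3.02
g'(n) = 2.44*n + 5.83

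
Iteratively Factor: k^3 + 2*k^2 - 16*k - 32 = (k + 4)*(k^2 - 2*k - 8) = (k - 4)*(k + 4)*(k + 2)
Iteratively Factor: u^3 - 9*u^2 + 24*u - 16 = (u - 4)*(u^2 - 5*u + 4) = (u - 4)*(u - 1)*(u - 4)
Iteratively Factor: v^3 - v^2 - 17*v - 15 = (v - 5)*(v^2 + 4*v + 3) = (v - 5)*(v + 3)*(v + 1)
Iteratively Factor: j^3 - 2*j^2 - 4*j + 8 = (j + 2)*(j^2 - 4*j + 4) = (j - 2)*(j + 2)*(j - 2)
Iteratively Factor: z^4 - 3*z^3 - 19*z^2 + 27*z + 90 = (z - 3)*(z^3 - 19*z - 30) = (z - 3)*(z + 2)*(z^2 - 2*z - 15) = (z - 3)*(z + 2)*(z + 3)*(z - 5)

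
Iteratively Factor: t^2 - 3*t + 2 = (t - 2)*(t - 1)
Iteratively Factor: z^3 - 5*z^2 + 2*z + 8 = (z + 1)*(z^2 - 6*z + 8) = (z - 2)*(z + 1)*(z - 4)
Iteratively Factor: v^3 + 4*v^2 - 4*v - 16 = (v - 2)*(v^2 + 6*v + 8) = (v - 2)*(v + 4)*(v + 2)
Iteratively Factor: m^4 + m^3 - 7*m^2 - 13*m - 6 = (m + 2)*(m^3 - m^2 - 5*m - 3) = (m + 1)*(m + 2)*(m^2 - 2*m - 3) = (m + 1)^2*(m + 2)*(m - 3)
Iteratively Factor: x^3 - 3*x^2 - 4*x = (x - 4)*(x^2 + x) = (x - 4)*(x + 1)*(x)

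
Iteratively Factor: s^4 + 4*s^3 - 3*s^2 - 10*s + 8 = (s - 1)*(s^3 + 5*s^2 + 2*s - 8) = (s - 1)*(s + 2)*(s^2 + 3*s - 4) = (s - 1)*(s + 2)*(s + 4)*(s - 1)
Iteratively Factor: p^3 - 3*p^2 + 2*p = (p - 1)*(p^2 - 2*p) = (p - 2)*(p - 1)*(p)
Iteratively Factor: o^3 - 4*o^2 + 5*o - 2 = (o - 1)*(o^2 - 3*o + 2) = (o - 2)*(o - 1)*(o - 1)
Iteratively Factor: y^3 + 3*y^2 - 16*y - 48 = (y + 3)*(y^2 - 16) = (y + 3)*(y + 4)*(y - 4)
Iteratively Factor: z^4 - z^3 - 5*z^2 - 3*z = (z + 1)*(z^3 - 2*z^2 - 3*z) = (z - 3)*(z + 1)*(z^2 + z) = z*(z - 3)*(z + 1)*(z + 1)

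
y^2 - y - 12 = (y - 4)*(y + 3)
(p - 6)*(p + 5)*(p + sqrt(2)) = p^3 - p^2 + sqrt(2)*p^2 - 30*p - sqrt(2)*p - 30*sqrt(2)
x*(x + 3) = x^2 + 3*x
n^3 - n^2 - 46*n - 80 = (n - 8)*(n + 2)*(n + 5)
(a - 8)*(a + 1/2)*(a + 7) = a^3 - a^2/2 - 113*a/2 - 28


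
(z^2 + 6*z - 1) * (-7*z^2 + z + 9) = -7*z^4 - 41*z^3 + 22*z^2 + 53*z - 9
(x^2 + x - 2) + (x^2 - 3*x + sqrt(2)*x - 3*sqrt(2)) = 2*x^2 - 2*x + sqrt(2)*x - 3*sqrt(2) - 2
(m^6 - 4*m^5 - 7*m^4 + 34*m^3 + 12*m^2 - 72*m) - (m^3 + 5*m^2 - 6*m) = m^6 - 4*m^5 - 7*m^4 + 33*m^3 + 7*m^2 - 66*m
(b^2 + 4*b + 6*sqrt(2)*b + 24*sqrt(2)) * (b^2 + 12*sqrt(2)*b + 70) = b^4 + 4*b^3 + 18*sqrt(2)*b^3 + 72*sqrt(2)*b^2 + 214*b^2 + 420*sqrt(2)*b + 856*b + 1680*sqrt(2)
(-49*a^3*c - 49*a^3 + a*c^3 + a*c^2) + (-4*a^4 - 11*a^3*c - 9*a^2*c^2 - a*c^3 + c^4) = -4*a^4 - 60*a^3*c - 49*a^3 - 9*a^2*c^2 + a*c^2 + c^4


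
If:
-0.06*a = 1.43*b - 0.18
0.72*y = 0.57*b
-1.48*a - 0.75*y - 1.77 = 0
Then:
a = -1.27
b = 0.18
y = 0.14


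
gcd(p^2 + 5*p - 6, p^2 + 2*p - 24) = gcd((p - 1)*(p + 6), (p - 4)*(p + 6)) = p + 6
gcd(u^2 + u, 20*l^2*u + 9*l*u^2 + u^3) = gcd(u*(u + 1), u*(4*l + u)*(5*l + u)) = u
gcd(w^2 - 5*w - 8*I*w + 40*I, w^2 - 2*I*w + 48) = w - 8*I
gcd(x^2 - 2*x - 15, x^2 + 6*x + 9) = x + 3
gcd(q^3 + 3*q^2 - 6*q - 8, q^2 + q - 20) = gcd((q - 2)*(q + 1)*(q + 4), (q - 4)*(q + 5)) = 1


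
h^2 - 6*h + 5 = (h - 5)*(h - 1)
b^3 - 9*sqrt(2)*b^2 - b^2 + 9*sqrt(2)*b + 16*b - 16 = (b - 1)*(b - 8*sqrt(2))*(b - sqrt(2))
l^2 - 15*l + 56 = (l - 8)*(l - 7)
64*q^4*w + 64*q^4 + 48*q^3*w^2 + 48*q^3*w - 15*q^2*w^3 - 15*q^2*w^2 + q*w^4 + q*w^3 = (-8*q + w)^2*(q + w)*(q*w + q)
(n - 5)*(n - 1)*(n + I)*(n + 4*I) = n^4 - 6*n^3 + 5*I*n^3 + n^2 - 30*I*n^2 + 24*n + 25*I*n - 20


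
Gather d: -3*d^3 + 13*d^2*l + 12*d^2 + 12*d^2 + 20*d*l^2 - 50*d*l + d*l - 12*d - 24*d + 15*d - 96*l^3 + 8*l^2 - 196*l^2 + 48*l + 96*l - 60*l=-3*d^3 + d^2*(13*l + 24) + d*(20*l^2 - 49*l - 21) - 96*l^3 - 188*l^2 + 84*l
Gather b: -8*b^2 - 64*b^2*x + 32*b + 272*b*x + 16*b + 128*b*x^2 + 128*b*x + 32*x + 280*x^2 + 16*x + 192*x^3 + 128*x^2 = b^2*(-64*x - 8) + b*(128*x^2 + 400*x + 48) + 192*x^3 + 408*x^2 + 48*x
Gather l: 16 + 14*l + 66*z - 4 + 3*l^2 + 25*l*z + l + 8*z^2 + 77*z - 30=3*l^2 + l*(25*z + 15) + 8*z^2 + 143*z - 18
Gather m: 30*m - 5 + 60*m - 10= 90*m - 15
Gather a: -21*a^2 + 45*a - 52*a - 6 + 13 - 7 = -21*a^2 - 7*a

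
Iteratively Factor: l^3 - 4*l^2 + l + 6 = (l - 2)*(l^2 - 2*l - 3) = (l - 2)*(l + 1)*(l - 3)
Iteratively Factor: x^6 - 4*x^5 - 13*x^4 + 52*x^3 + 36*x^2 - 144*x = (x + 3)*(x^5 - 7*x^4 + 8*x^3 + 28*x^2 - 48*x) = x*(x + 3)*(x^4 - 7*x^3 + 8*x^2 + 28*x - 48) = x*(x - 3)*(x + 3)*(x^3 - 4*x^2 - 4*x + 16) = x*(x - 4)*(x - 3)*(x + 3)*(x^2 - 4) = x*(x - 4)*(x - 3)*(x + 2)*(x + 3)*(x - 2)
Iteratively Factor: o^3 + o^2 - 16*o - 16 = (o + 4)*(o^2 - 3*o - 4) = (o - 4)*(o + 4)*(o + 1)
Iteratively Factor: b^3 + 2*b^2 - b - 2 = (b + 2)*(b^2 - 1) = (b - 1)*(b + 2)*(b + 1)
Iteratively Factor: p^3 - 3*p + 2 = (p - 1)*(p^2 + p - 2) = (p - 1)^2*(p + 2)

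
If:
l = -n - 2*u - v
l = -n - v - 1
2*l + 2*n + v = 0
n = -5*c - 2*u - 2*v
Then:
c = 3/5 - n/5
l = 1 - n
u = 1/2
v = -2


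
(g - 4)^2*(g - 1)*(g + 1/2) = g^4 - 17*g^3/2 + 39*g^2/2 - 4*g - 8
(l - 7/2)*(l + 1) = l^2 - 5*l/2 - 7/2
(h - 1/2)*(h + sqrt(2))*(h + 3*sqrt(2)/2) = h^3 - h^2/2 + 5*sqrt(2)*h^2/2 - 5*sqrt(2)*h/4 + 3*h - 3/2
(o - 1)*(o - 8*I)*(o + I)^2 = o^4 - o^3 - 6*I*o^3 + 15*o^2 + 6*I*o^2 - 15*o + 8*I*o - 8*I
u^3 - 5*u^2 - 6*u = u*(u - 6)*(u + 1)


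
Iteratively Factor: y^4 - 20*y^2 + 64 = (y + 4)*(y^3 - 4*y^2 - 4*y + 16) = (y - 4)*(y + 4)*(y^2 - 4) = (y - 4)*(y - 2)*(y + 4)*(y + 2)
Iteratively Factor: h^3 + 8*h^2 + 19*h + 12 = (h + 1)*(h^2 + 7*h + 12) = (h + 1)*(h + 4)*(h + 3)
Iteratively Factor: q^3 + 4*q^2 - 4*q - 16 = (q + 4)*(q^2 - 4) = (q - 2)*(q + 4)*(q + 2)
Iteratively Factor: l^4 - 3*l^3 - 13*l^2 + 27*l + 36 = (l - 4)*(l^3 + l^2 - 9*l - 9) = (l - 4)*(l + 3)*(l^2 - 2*l - 3) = (l - 4)*(l - 3)*(l + 3)*(l + 1)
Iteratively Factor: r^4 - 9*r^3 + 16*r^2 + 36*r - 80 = (r - 4)*(r^3 - 5*r^2 - 4*r + 20) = (r - 4)*(r + 2)*(r^2 - 7*r + 10) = (r - 4)*(r - 2)*(r + 2)*(r - 5)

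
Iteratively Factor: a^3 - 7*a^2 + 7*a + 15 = (a - 3)*(a^2 - 4*a - 5) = (a - 5)*(a - 3)*(a + 1)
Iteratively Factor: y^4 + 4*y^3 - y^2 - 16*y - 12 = (y - 2)*(y^3 + 6*y^2 + 11*y + 6) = (y - 2)*(y + 1)*(y^2 + 5*y + 6) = (y - 2)*(y + 1)*(y + 2)*(y + 3)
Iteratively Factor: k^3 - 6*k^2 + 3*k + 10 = (k + 1)*(k^2 - 7*k + 10) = (k - 5)*(k + 1)*(k - 2)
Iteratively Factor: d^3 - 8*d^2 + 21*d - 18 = (d - 3)*(d^2 - 5*d + 6) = (d - 3)*(d - 2)*(d - 3)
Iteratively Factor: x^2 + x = (x + 1)*(x)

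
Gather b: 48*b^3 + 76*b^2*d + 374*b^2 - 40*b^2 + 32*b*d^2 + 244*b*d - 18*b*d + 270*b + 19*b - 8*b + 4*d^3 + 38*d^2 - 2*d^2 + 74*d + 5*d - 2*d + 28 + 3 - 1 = 48*b^3 + b^2*(76*d + 334) + b*(32*d^2 + 226*d + 281) + 4*d^3 + 36*d^2 + 77*d + 30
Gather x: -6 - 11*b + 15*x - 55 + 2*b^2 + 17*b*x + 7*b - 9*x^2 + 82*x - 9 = 2*b^2 - 4*b - 9*x^2 + x*(17*b + 97) - 70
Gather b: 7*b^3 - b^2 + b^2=7*b^3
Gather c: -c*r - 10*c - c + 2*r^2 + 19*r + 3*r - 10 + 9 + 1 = c*(-r - 11) + 2*r^2 + 22*r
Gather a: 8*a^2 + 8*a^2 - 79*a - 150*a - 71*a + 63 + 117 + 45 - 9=16*a^2 - 300*a + 216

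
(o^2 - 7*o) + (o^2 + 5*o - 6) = 2*o^2 - 2*o - 6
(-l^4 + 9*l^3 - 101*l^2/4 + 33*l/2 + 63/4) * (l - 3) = -l^5 + 12*l^4 - 209*l^3/4 + 369*l^2/4 - 135*l/4 - 189/4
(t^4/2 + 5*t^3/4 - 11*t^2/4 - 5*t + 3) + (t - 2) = t^4/2 + 5*t^3/4 - 11*t^2/4 - 4*t + 1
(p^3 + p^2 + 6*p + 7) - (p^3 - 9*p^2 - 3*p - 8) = 10*p^2 + 9*p + 15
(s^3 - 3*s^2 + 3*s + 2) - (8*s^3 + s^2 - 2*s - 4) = -7*s^3 - 4*s^2 + 5*s + 6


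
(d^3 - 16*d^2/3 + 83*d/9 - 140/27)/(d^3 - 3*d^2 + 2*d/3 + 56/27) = (3*d - 5)/(3*d + 2)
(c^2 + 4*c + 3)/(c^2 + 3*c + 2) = (c + 3)/(c + 2)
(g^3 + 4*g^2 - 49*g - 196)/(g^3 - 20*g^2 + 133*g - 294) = (g^2 + 11*g + 28)/(g^2 - 13*g + 42)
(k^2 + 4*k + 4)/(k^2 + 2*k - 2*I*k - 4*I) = (k + 2)/(k - 2*I)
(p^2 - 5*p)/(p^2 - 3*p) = (p - 5)/(p - 3)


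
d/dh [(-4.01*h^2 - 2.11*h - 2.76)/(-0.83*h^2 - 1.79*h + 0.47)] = (5.4266*h^2 - 8.351*h - 5.9321)/(0.6889*h^4 + 2.9714*h^3 + 2.4239*h^2 - 1.6826*h + 0.2209)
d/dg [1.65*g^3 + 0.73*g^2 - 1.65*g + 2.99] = 4.95*g^2 + 1.46*g - 1.65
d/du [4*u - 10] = 4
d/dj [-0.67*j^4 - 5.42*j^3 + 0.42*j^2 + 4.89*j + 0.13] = -2.68*j^3 - 16.26*j^2 + 0.84*j + 4.89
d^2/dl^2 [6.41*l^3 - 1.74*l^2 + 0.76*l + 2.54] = 38.46*l - 3.48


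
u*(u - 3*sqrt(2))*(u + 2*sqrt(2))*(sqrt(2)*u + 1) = sqrt(2)*u^4 - u^3 - 13*sqrt(2)*u^2 - 12*u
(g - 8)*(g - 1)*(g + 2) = g^3 - 7*g^2 - 10*g + 16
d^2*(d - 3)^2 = d^4 - 6*d^3 + 9*d^2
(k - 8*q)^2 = k^2 - 16*k*q + 64*q^2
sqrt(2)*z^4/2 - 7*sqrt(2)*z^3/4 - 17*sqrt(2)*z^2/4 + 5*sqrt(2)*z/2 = z*(z - 5)*(z - 1/2)*(sqrt(2)*z/2 + sqrt(2))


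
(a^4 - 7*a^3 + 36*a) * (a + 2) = a^5 - 5*a^4 - 14*a^3 + 36*a^2 + 72*a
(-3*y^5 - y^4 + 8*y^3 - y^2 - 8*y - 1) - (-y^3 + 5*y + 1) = -3*y^5 - y^4 + 9*y^3 - y^2 - 13*y - 2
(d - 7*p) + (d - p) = 2*d - 8*p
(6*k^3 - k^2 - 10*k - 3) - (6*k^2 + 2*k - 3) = 6*k^3 - 7*k^2 - 12*k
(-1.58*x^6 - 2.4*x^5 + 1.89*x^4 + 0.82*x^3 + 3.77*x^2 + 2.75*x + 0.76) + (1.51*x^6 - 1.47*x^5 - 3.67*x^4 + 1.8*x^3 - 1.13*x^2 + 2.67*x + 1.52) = -0.0700000000000001*x^6 - 3.87*x^5 - 1.78*x^4 + 2.62*x^3 + 2.64*x^2 + 5.42*x + 2.28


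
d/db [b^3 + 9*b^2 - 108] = 3*b*(b + 6)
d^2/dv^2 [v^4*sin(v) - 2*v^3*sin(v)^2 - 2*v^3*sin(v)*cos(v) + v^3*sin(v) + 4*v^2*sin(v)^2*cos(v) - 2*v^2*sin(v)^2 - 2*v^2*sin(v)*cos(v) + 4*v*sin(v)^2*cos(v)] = -v^4*sin(v) - v^3*sin(v) + 8*v^3*cos(v) - 4*sqrt(2)*v^3*cos(2*v + pi/4) + 12*v^2*sin(v) - 8*v^2*sin(2*v) + 5*v^2*cos(v) - 16*v^2*cos(2*v) + 9*v^2*cos(3*v) + 2*v*sin(v) - 14*v*sin(2*v) + 12*v*sin(3*v) - v*cos(v) - 2*v*cos(2*v) + 9*v*cos(3*v) - 6*v - 2*sin(v) + 6*sin(3*v) + 2*cos(v) - 2*cos(3*v) + 2*sqrt(2)*cos(2*v + pi/4) - 2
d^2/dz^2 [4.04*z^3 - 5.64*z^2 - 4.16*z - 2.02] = 24.24*z - 11.28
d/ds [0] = 0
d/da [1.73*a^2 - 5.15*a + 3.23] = 3.46*a - 5.15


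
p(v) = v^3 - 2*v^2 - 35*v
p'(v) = 3*v^2 - 4*v - 35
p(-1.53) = 45.29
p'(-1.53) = -21.86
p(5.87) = -72.10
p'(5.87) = 44.89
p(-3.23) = 58.49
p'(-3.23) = 9.22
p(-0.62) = 20.69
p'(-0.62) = -31.37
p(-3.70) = 51.47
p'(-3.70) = 20.87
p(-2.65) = 60.10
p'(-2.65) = -3.33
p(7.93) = 95.36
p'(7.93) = 121.93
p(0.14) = -4.94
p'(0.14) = -35.50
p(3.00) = -96.00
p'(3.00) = -20.00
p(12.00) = 1020.00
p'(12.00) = 349.00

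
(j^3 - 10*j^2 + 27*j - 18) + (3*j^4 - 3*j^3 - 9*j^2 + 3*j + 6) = 3*j^4 - 2*j^3 - 19*j^2 + 30*j - 12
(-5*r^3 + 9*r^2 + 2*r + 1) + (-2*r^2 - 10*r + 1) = -5*r^3 + 7*r^2 - 8*r + 2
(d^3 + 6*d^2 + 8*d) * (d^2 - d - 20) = d^5 + 5*d^4 - 18*d^3 - 128*d^2 - 160*d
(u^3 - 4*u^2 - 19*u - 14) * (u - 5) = u^4 - 9*u^3 + u^2 + 81*u + 70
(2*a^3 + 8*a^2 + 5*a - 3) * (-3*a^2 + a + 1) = -6*a^5 - 22*a^4 - 5*a^3 + 22*a^2 + 2*a - 3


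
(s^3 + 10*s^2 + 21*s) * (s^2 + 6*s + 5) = s^5 + 16*s^4 + 86*s^3 + 176*s^2 + 105*s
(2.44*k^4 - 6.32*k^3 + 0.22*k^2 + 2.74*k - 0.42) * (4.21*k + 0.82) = 10.2724*k^5 - 24.6064*k^4 - 4.2562*k^3 + 11.7158*k^2 + 0.4786*k - 0.3444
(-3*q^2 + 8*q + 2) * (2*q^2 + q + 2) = -6*q^4 + 13*q^3 + 6*q^2 + 18*q + 4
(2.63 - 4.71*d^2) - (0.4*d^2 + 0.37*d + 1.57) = -5.11*d^2 - 0.37*d + 1.06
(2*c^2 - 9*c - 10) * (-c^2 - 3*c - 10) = -2*c^4 + 3*c^3 + 17*c^2 + 120*c + 100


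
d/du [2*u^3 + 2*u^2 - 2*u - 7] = 6*u^2 + 4*u - 2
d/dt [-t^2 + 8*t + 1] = 8 - 2*t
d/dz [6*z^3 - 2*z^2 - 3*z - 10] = 18*z^2 - 4*z - 3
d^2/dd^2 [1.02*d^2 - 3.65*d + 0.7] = 2.04000000000000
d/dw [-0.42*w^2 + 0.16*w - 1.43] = 0.16 - 0.84*w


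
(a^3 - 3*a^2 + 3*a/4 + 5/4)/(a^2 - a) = a - 2 - 5/(4*a)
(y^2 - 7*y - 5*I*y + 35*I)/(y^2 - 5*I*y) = (y - 7)/y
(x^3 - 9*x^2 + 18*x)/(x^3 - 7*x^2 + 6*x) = (x - 3)/(x - 1)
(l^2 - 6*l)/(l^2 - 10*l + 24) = l/(l - 4)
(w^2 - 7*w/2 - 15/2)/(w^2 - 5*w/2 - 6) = (w - 5)/(w - 4)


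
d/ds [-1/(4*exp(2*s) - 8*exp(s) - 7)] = 8*(exp(s) - 1)*exp(s)/(-4*exp(2*s) + 8*exp(s) + 7)^2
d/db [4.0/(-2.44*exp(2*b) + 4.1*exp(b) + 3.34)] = (19.52*exp(b) - 16.4)*exp(b)/(-2.44*exp(2*b) + 4.1*exp(b) + 3.34)^2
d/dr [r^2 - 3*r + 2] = 2*r - 3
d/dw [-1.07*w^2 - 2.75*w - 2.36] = -2.14*w - 2.75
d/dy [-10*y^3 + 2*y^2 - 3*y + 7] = -30*y^2 + 4*y - 3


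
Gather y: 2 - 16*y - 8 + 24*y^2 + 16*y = 24*y^2 - 6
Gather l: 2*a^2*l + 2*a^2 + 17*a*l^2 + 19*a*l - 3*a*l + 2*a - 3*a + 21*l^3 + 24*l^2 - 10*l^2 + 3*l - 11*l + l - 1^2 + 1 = 2*a^2 - a + 21*l^3 + l^2*(17*a + 14) + l*(2*a^2 + 16*a - 7)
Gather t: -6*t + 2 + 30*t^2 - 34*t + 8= 30*t^2 - 40*t + 10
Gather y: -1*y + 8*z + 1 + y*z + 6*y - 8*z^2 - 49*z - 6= y*(z + 5) - 8*z^2 - 41*z - 5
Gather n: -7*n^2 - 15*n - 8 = -7*n^2 - 15*n - 8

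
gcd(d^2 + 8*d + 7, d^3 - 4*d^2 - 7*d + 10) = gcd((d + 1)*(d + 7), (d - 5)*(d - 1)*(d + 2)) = 1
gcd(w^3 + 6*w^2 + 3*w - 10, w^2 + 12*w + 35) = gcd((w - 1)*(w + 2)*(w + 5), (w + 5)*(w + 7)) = w + 5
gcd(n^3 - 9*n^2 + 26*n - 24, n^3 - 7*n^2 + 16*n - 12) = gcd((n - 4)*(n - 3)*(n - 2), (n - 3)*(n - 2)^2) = n^2 - 5*n + 6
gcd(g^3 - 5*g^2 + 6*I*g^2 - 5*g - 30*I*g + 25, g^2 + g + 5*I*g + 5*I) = g + 5*I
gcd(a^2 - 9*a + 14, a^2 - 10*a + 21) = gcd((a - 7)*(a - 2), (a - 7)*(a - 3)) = a - 7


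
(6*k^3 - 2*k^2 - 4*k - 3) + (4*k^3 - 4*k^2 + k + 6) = 10*k^3 - 6*k^2 - 3*k + 3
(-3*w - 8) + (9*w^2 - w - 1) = 9*w^2 - 4*w - 9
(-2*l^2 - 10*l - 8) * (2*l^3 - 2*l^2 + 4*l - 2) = -4*l^5 - 16*l^4 - 4*l^3 - 20*l^2 - 12*l + 16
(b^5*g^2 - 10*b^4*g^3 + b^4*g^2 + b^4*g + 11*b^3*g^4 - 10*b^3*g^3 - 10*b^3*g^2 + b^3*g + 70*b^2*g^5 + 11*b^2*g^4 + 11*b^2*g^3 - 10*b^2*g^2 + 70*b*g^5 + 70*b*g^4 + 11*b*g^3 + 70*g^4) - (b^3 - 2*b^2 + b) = b^5*g^2 - 10*b^4*g^3 + b^4*g^2 + b^4*g + 11*b^3*g^4 - 10*b^3*g^3 - 10*b^3*g^2 + b^3*g - b^3 + 70*b^2*g^5 + 11*b^2*g^4 + 11*b^2*g^3 - 10*b^2*g^2 + 2*b^2 + 70*b*g^5 + 70*b*g^4 + 11*b*g^3 - b + 70*g^4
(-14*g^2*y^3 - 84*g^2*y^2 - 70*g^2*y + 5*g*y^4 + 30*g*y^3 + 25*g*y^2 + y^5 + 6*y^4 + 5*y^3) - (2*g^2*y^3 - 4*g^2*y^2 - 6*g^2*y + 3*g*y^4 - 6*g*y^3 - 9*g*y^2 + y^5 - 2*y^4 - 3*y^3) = -16*g^2*y^3 - 80*g^2*y^2 - 64*g^2*y + 2*g*y^4 + 36*g*y^3 + 34*g*y^2 + 8*y^4 + 8*y^3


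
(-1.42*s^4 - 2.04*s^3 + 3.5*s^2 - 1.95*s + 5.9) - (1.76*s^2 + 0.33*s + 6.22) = -1.42*s^4 - 2.04*s^3 + 1.74*s^2 - 2.28*s - 0.319999999999999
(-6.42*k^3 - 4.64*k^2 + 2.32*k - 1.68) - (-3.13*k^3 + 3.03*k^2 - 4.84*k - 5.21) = -3.29*k^3 - 7.67*k^2 + 7.16*k + 3.53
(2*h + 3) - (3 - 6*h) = 8*h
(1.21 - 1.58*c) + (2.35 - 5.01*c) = 3.56 - 6.59*c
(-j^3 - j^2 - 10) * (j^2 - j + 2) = -j^5 - j^3 - 12*j^2 + 10*j - 20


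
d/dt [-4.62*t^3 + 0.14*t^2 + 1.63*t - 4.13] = -13.86*t^2 + 0.28*t + 1.63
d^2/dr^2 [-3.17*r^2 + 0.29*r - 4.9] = -6.34000000000000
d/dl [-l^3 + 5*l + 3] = 5 - 3*l^2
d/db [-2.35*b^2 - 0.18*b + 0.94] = -4.7*b - 0.18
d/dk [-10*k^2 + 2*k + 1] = 2 - 20*k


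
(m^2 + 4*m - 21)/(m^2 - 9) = (m + 7)/(m + 3)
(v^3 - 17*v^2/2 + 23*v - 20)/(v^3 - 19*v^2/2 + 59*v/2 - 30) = (v - 2)/(v - 3)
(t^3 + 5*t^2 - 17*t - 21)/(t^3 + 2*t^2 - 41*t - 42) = (t - 3)/(t - 6)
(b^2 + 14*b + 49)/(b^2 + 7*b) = (b + 7)/b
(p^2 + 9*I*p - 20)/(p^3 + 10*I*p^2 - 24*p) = (p + 5*I)/(p*(p + 6*I))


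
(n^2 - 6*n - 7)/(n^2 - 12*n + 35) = (n + 1)/(n - 5)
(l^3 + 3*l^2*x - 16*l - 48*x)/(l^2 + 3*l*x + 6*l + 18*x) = (l^2 - 16)/(l + 6)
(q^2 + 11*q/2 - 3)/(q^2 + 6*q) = (q - 1/2)/q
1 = 1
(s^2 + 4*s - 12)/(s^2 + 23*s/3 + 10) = 3*(s - 2)/(3*s + 5)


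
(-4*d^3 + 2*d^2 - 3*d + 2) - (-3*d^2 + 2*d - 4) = -4*d^3 + 5*d^2 - 5*d + 6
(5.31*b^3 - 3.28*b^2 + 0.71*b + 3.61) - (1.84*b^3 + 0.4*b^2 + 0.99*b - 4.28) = 3.47*b^3 - 3.68*b^2 - 0.28*b + 7.89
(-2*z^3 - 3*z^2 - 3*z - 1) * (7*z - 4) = -14*z^4 - 13*z^3 - 9*z^2 + 5*z + 4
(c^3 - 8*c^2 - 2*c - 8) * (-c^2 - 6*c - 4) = -c^5 + 2*c^4 + 46*c^3 + 52*c^2 + 56*c + 32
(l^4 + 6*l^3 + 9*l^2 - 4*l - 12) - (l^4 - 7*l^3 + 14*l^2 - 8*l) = 13*l^3 - 5*l^2 + 4*l - 12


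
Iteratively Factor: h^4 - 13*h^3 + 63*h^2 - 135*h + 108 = (h - 4)*(h^3 - 9*h^2 + 27*h - 27) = (h - 4)*(h - 3)*(h^2 - 6*h + 9) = (h - 4)*(h - 3)^2*(h - 3)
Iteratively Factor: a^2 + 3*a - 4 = (a - 1)*(a + 4)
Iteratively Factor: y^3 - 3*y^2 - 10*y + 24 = (y - 2)*(y^2 - y - 12) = (y - 2)*(y + 3)*(y - 4)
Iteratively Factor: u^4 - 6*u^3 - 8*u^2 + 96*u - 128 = (u - 2)*(u^3 - 4*u^2 - 16*u + 64) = (u - 2)*(u + 4)*(u^2 - 8*u + 16) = (u - 4)*(u - 2)*(u + 4)*(u - 4)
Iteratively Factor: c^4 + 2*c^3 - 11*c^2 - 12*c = (c)*(c^3 + 2*c^2 - 11*c - 12) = c*(c + 1)*(c^2 + c - 12) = c*(c + 1)*(c + 4)*(c - 3)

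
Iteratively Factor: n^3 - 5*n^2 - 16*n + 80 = (n - 4)*(n^2 - n - 20) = (n - 5)*(n - 4)*(n + 4)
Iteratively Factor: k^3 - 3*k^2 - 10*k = (k)*(k^2 - 3*k - 10) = k*(k + 2)*(k - 5)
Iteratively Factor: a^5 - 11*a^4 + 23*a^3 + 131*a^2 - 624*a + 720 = (a - 5)*(a^4 - 6*a^3 - 7*a^2 + 96*a - 144) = (a - 5)*(a - 3)*(a^3 - 3*a^2 - 16*a + 48) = (a - 5)*(a - 3)^2*(a^2 - 16) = (a - 5)*(a - 4)*(a - 3)^2*(a + 4)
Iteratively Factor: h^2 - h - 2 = (h - 2)*(h + 1)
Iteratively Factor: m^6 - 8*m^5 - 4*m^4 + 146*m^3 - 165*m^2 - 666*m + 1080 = (m + 3)*(m^5 - 11*m^4 + 29*m^3 + 59*m^2 - 342*m + 360) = (m - 4)*(m + 3)*(m^4 - 7*m^3 + m^2 + 63*m - 90) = (m - 4)*(m - 2)*(m + 3)*(m^3 - 5*m^2 - 9*m + 45) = (m - 4)*(m - 2)*(m + 3)^2*(m^2 - 8*m + 15) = (m - 5)*(m - 4)*(m - 2)*(m + 3)^2*(m - 3)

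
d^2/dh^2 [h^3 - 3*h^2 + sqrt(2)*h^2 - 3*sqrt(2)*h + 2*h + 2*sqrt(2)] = 6*h - 6 + 2*sqrt(2)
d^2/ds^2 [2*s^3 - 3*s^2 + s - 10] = 12*s - 6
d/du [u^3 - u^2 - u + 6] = 3*u^2 - 2*u - 1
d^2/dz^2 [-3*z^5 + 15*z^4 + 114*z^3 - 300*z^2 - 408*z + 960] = -60*z^3 + 180*z^2 + 684*z - 600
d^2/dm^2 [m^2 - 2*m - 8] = 2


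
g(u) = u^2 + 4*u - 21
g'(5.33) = 14.66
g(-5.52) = -12.61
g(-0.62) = -23.10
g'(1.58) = 7.16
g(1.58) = -12.18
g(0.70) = -17.71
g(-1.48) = -24.73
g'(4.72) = 13.44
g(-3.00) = -24.00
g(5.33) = 28.73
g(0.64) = -18.03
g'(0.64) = 5.28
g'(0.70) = 5.40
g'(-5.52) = -7.04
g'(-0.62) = 2.76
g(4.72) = 20.16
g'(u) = 2*u + 4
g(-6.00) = -9.00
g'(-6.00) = -8.00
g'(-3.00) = -2.00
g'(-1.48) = 1.04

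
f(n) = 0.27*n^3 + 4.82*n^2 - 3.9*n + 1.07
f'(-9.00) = -25.05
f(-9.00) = 229.76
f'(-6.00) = -32.58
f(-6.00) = 139.67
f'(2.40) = 23.90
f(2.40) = 23.21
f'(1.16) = 8.37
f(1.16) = 3.45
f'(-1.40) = -15.81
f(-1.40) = 15.24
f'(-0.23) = -6.07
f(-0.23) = 2.22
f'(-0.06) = -4.48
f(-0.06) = 1.32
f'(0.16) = -2.34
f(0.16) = 0.57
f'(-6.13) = -32.56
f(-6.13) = 143.90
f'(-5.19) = -32.11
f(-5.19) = 113.40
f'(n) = 0.81*n^2 + 9.64*n - 3.9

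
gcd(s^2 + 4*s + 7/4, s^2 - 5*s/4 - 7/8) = s + 1/2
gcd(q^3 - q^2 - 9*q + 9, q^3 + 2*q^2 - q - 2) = q - 1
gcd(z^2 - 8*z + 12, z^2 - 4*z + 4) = z - 2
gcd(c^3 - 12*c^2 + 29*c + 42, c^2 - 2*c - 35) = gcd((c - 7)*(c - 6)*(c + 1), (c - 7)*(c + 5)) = c - 7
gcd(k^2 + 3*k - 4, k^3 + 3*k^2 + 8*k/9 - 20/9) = 1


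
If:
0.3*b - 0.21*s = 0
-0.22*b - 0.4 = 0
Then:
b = -1.82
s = -2.60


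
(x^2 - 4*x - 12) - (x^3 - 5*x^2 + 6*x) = -x^3 + 6*x^2 - 10*x - 12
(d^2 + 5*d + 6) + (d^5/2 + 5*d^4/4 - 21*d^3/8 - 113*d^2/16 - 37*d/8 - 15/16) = d^5/2 + 5*d^4/4 - 21*d^3/8 - 97*d^2/16 + 3*d/8 + 81/16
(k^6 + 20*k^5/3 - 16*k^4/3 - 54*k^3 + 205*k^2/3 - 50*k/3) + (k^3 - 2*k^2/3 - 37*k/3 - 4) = k^6 + 20*k^5/3 - 16*k^4/3 - 53*k^3 + 203*k^2/3 - 29*k - 4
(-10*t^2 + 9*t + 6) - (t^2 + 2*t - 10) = -11*t^2 + 7*t + 16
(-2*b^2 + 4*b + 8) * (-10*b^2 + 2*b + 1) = 20*b^4 - 44*b^3 - 74*b^2 + 20*b + 8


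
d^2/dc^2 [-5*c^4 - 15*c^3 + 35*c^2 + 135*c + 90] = -60*c^2 - 90*c + 70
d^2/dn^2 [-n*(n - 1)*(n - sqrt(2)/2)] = -6*n + sqrt(2) + 2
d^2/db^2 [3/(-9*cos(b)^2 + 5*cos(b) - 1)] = 3*(-324*sin(b)^4 + 151*sin(b)^2 - 695*cos(b)/4 + 135*cos(3*b)/4 + 205)/(9*sin(b)^2 + 5*cos(b) - 10)^3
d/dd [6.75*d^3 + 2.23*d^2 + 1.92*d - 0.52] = 20.25*d^2 + 4.46*d + 1.92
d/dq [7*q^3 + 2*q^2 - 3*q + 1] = 21*q^2 + 4*q - 3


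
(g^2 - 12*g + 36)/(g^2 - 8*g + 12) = (g - 6)/(g - 2)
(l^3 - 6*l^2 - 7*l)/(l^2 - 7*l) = l + 1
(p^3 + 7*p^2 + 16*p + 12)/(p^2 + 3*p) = p + 4 + 4/p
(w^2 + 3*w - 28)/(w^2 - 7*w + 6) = (w^2 + 3*w - 28)/(w^2 - 7*w + 6)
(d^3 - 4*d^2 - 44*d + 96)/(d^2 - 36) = (d^2 - 10*d + 16)/(d - 6)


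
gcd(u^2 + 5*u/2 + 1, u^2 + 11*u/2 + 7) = u + 2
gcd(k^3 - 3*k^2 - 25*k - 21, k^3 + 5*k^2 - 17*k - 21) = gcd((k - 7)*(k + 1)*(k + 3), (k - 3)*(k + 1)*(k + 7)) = k + 1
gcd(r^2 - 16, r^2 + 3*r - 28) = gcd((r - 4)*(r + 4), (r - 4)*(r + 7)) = r - 4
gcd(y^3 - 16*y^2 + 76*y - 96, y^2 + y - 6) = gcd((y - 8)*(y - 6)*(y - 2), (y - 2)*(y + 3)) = y - 2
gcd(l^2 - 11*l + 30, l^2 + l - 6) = 1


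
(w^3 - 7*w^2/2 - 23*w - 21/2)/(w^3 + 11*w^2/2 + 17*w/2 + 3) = (w - 7)/(w + 2)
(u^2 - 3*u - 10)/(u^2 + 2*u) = (u - 5)/u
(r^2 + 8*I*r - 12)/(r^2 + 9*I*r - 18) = (r + 2*I)/(r + 3*I)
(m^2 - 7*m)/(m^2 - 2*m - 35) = m/(m + 5)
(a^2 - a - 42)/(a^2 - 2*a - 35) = (a + 6)/(a + 5)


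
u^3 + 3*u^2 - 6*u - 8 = (u - 2)*(u + 1)*(u + 4)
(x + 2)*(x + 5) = x^2 + 7*x + 10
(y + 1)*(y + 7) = y^2 + 8*y + 7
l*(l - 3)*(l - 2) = l^3 - 5*l^2 + 6*l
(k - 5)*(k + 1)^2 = k^3 - 3*k^2 - 9*k - 5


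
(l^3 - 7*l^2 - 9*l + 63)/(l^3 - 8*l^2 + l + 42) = (l + 3)/(l + 2)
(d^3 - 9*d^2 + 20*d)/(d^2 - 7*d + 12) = d*(d - 5)/(d - 3)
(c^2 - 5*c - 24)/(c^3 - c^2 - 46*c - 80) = (c + 3)/(c^2 + 7*c + 10)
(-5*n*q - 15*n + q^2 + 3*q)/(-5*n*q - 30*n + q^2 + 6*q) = (q + 3)/(q + 6)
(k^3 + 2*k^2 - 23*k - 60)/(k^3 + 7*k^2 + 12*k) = (k - 5)/k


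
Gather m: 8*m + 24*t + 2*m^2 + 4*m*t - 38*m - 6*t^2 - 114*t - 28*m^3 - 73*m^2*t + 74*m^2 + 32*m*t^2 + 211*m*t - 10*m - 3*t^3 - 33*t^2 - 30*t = -28*m^3 + m^2*(76 - 73*t) + m*(32*t^2 + 215*t - 40) - 3*t^3 - 39*t^2 - 120*t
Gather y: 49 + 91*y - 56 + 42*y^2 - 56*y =42*y^2 + 35*y - 7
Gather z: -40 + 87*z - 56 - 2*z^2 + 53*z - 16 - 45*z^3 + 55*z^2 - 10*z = -45*z^3 + 53*z^2 + 130*z - 112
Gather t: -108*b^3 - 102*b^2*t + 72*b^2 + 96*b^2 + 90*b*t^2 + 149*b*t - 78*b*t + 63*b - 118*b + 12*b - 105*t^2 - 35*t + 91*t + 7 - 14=-108*b^3 + 168*b^2 - 43*b + t^2*(90*b - 105) + t*(-102*b^2 + 71*b + 56) - 7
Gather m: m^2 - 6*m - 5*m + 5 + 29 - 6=m^2 - 11*m + 28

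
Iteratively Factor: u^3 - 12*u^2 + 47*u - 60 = (u - 4)*(u^2 - 8*u + 15) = (u - 4)*(u - 3)*(u - 5)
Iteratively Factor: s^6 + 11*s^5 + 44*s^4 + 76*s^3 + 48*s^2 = (s + 2)*(s^5 + 9*s^4 + 26*s^3 + 24*s^2) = (s + 2)*(s + 3)*(s^4 + 6*s^3 + 8*s^2) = s*(s + 2)*(s + 3)*(s^3 + 6*s^2 + 8*s) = s^2*(s + 2)*(s + 3)*(s^2 + 6*s + 8) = s^2*(s + 2)^2*(s + 3)*(s + 4)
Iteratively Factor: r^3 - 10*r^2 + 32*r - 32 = (r - 4)*(r^2 - 6*r + 8) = (r - 4)*(r - 2)*(r - 4)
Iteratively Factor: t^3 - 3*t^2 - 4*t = (t - 4)*(t^2 + t) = t*(t - 4)*(t + 1)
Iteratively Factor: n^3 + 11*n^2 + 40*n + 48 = (n + 4)*(n^2 + 7*n + 12) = (n + 4)^2*(n + 3)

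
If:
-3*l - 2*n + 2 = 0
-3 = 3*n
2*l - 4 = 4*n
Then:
No Solution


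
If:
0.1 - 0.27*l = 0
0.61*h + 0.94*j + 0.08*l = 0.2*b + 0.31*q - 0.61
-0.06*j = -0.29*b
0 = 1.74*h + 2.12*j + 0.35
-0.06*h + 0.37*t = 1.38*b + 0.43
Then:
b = 0.36038961038961*t - 0.407075682937752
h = 2.19607404090163 - 2.12229437229437*t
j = 1.74188311688312*t - 1.96753246753247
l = 0.37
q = 0.873202066750454*t + 0.681191650602107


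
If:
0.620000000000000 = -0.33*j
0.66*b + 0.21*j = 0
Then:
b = 0.60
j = -1.88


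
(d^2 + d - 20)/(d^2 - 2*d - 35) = (d - 4)/(d - 7)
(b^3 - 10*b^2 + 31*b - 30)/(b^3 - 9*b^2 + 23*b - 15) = (b - 2)/(b - 1)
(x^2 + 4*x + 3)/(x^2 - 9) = (x + 1)/(x - 3)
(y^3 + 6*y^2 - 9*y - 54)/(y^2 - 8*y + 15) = (y^2 + 9*y + 18)/(y - 5)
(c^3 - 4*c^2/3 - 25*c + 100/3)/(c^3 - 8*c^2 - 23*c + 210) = (3*c^2 - 19*c + 20)/(3*(c^2 - 13*c + 42))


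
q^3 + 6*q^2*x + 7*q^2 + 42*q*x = q*(q + 7)*(q + 6*x)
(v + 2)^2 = v^2 + 4*v + 4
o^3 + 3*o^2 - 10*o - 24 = (o - 3)*(o + 2)*(o + 4)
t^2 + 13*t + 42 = (t + 6)*(t + 7)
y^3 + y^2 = y^2*(y + 1)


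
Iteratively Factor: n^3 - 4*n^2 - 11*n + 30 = (n - 5)*(n^2 + n - 6) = (n - 5)*(n + 3)*(n - 2)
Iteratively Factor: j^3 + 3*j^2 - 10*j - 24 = (j + 2)*(j^2 + j - 12) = (j + 2)*(j + 4)*(j - 3)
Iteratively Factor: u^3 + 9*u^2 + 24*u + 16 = (u + 1)*(u^2 + 8*u + 16) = (u + 1)*(u + 4)*(u + 4)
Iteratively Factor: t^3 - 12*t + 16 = (t + 4)*(t^2 - 4*t + 4) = (t - 2)*(t + 4)*(t - 2)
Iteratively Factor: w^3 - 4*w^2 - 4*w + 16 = (w + 2)*(w^2 - 6*w + 8) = (w - 2)*(w + 2)*(w - 4)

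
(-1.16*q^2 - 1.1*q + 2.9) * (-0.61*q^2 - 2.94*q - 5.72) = 0.7076*q^4 + 4.0814*q^3 + 8.1002*q^2 - 2.234*q - 16.588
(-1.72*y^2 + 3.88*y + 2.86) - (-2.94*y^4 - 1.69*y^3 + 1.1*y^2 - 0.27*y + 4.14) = 2.94*y^4 + 1.69*y^3 - 2.82*y^2 + 4.15*y - 1.28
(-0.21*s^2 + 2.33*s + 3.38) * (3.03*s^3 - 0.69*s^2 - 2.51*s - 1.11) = -0.6363*s^5 + 7.2048*s^4 + 9.1608*s^3 - 7.9474*s^2 - 11.0701*s - 3.7518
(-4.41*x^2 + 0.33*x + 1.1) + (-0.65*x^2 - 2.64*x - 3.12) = -5.06*x^2 - 2.31*x - 2.02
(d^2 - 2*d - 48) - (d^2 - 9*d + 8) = 7*d - 56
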